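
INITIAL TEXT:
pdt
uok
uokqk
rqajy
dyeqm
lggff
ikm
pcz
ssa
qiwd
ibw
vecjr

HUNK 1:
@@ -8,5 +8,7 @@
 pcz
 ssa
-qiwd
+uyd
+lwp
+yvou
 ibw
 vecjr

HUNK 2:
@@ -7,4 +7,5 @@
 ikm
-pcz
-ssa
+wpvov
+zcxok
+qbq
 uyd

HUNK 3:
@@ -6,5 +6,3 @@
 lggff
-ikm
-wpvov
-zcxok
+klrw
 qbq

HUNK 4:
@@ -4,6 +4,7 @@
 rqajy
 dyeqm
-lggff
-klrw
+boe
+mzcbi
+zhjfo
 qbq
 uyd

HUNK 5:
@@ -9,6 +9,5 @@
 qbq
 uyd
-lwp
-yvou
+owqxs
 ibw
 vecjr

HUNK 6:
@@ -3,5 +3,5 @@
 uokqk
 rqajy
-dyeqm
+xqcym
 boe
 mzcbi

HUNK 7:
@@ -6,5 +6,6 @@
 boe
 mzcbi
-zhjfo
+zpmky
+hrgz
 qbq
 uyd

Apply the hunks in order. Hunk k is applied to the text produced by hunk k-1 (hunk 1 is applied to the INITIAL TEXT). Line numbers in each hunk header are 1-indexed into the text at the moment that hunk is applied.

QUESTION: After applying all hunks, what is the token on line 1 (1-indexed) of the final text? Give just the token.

Answer: pdt

Derivation:
Hunk 1: at line 8 remove [qiwd] add [uyd,lwp,yvou] -> 14 lines: pdt uok uokqk rqajy dyeqm lggff ikm pcz ssa uyd lwp yvou ibw vecjr
Hunk 2: at line 7 remove [pcz,ssa] add [wpvov,zcxok,qbq] -> 15 lines: pdt uok uokqk rqajy dyeqm lggff ikm wpvov zcxok qbq uyd lwp yvou ibw vecjr
Hunk 3: at line 6 remove [ikm,wpvov,zcxok] add [klrw] -> 13 lines: pdt uok uokqk rqajy dyeqm lggff klrw qbq uyd lwp yvou ibw vecjr
Hunk 4: at line 4 remove [lggff,klrw] add [boe,mzcbi,zhjfo] -> 14 lines: pdt uok uokqk rqajy dyeqm boe mzcbi zhjfo qbq uyd lwp yvou ibw vecjr
Hunk 5: at line 9 remove [lwp,yvou] add [owqxs] -> 13 lines: pdt uok uokqk rqajy dyeqm boe mzcbi zhjfo qbq uyd owqxs ibw vecjr
Hunk 6: at line 3 remove [dyeqm] add [xqcym] -> 13 lines: pdt uok uokqk rqajy xqcym boe mzcbi zhjfo qbq uyd owqxs ibw vecjr
Hunk 7: at line 6 remove [zhjfo] add [zpmky,hrgz] -> 14 lines: pdt uok uokqk rqajy xqcym boe mzcbi zpmky hrgz qbq uyd owqxs ibw vecjr
Final line 1: pdt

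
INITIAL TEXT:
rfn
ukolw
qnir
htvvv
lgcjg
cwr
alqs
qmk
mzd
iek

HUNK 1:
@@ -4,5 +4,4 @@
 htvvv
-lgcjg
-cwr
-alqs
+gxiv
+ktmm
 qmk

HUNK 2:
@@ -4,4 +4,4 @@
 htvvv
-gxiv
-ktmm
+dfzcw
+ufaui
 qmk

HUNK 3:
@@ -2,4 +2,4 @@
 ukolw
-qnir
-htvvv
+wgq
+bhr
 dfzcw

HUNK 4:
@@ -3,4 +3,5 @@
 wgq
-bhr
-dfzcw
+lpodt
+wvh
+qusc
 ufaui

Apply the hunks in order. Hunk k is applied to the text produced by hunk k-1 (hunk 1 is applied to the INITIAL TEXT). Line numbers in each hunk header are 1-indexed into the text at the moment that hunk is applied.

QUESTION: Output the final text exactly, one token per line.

Hunk 1: at line 4 remove [lgcjg,cwr,alqs] add [gxiv,ktmm] -> 9 lines: rfn ukolw qnir htvvv gxiv ktmm qmk mzd iek
Hunk 2: at line 4 remove [gxiv,ktmm] add [dfzcw,ufaui] -> 9 lines: rfn ukolw qnir htvvv dfzcw ufaui qmk mzd iek
Hunk 3: at line 2 remove [qnir,htvvv] add [wgq,bhr] -> 9 lines: rfn ukolw wgq bhr dfzcw ufaui qmk mzd iek
Hunk 4: at line 3 remove [bhr,dfzcw] add [lpodt,wvh,qusc] -> 10 lines: rfn ukolw wgq lpodt wvh qusc ufaui qmk mzd iek

Answer: rfn
ukolw
wgq
lpodt
wvh
qusc
ufaui
qmk
mzd
iek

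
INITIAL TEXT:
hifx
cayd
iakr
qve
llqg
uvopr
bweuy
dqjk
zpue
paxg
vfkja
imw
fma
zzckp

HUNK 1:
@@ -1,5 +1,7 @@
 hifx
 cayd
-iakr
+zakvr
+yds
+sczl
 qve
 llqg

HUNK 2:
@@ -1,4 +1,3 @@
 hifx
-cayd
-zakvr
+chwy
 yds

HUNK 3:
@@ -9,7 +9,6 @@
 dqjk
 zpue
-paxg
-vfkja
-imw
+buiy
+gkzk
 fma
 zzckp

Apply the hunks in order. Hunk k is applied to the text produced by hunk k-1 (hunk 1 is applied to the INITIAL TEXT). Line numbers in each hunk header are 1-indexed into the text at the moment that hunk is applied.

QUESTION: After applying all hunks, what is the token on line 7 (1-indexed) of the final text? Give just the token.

Hunk 1: at line 1 remove [iakr] add [zakvr,yds,sczl] -> 16 lines: hifx cayd zakvr yds sczl qve llqg uvopr bweuy dqjk zpue paxg vfkja imw fma zzckp
Hunk 2: at line 1 remove [cayd,zakvr] add [chwy] -> 15 lines: hifx chwy yds sczl qve llqg uvopr bweuy dqjk zpue paxg vfkja imw fma zzckp
Hunk 3: at line 9 remove [paxg,vfkja,imw] add [buiy,gkzk] -> 14 lines: hifx chwy yds sczl qve llqg uvopr bweuy dqjk zpue buiy gkzk fma zzckp
Final line 7: uvopr

Answer: uvopr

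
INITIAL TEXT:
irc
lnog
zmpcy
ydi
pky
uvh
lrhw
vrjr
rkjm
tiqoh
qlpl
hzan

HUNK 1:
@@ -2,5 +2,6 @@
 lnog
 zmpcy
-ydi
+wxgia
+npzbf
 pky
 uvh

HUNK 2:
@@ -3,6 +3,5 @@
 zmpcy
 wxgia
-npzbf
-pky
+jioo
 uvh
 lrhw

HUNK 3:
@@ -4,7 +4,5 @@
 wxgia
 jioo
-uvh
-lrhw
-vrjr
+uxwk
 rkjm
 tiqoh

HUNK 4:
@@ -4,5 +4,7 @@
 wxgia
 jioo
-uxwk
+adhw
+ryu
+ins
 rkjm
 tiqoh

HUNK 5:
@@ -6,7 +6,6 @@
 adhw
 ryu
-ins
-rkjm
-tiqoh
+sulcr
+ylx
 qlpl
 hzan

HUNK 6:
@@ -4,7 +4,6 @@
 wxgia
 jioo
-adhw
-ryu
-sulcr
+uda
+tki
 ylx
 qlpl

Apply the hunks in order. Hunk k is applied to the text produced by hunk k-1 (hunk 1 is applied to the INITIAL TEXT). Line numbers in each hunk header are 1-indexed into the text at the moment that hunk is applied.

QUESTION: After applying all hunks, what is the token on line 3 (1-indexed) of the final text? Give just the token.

Answer: zmpcy

Derivation:
Hunk 1: at line 2 remove [ydi] add [wxgia,npzbf] -> 13 lines: irc lnog zmpcy wxgia npzbf pky uvh lrhw vrjr rkjm tiqoh qlpl hzan
Hunk 2: at line 3 remove [npzbf,pky] add [jioo] -> 12 lines: irc lnog zmpcy wxgia jioo uvh lrhw vrjr rkjm tiqoh qlpl hzan
Hunk 3: at line 4 remove [uvh,lrhw,vrjr] add [uxwk] -> 10 lines: irc lnog zmpcy wxgia jioo uxwk rkjm tiqoh qlpl hzan
Hunk 4: at line 4 remove [uxwk] add [adhw,ryu,ins] -> 12 lines: irc lnog zmpcy wxgia jioo adhw ryu ins rkjm tiqoh qlpl hzan
Hunk 5: at line 6 remove [ins,rkjm,tiqoh] add [sulcr,ylx] -> 11 lines: irc lnog zmpcy wxgia jioo adhw ryu sulcr ylx qlpl hzan
Hunk 6: at line 4 remove [adhw,ryu,sulcr] add [uda,tki] -> 10 lines: irc lnog zmpcy wxgia jioo uda tki ylx qlpl hzan
Final line 3: zmpcy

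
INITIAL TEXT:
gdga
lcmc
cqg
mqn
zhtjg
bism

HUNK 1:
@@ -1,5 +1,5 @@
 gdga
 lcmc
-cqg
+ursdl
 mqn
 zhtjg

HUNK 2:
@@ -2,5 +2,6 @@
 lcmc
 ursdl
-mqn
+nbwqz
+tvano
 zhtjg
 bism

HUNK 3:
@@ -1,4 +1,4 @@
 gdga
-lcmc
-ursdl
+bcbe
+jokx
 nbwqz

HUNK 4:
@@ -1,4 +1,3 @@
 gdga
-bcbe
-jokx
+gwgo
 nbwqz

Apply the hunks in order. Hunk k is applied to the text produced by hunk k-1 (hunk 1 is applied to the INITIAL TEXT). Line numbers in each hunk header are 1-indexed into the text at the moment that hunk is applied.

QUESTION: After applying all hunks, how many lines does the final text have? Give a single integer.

Answer: 6

Derivation:
Hunk 1: at line 1 remove [cqg] add [ursdl] -> 6 lines: gdga lcmc ursdl mqn zhtjg bism
Hunk 2: at line 2 remove [mqn] add [nbwqz,tvano] -> 7 lines: gdga lcmc ursdl nbwqz tvano zhtjg bism
Hunk 3: at line 1 remove [lcmc,ursdl] add [bcbe,jokx] -> 7 lines: gdga bcbe jokx nbwqz tvano zhtjg bism
Hunk 4: at line 1 remove [bcbe,jokx] add [gwgo] -> 6 lines: gdga gwgo nbwqz tvano zhtjg bism
Final line count: 6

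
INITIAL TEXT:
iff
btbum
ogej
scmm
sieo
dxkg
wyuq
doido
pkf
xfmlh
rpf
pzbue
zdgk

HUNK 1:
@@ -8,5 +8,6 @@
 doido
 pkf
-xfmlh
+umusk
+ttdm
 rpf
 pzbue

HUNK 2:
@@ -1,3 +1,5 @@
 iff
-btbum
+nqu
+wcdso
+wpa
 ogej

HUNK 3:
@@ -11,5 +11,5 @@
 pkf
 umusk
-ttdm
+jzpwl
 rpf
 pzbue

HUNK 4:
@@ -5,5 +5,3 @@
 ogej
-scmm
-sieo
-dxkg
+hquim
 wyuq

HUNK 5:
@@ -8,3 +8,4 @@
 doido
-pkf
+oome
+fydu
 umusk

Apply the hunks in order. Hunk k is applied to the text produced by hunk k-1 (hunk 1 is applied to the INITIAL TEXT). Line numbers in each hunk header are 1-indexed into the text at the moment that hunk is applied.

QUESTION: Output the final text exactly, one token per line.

Answer: iff
nqu
wcdso
wpa
ogej
hquim
wyuq
doido
oome
fydu
umusk
jzpwl
rpf
pzbue
zdgk

Derivation:
Hunk 1: at line 8 remove [xfmlh] add [umusk,ttdm] -> 14 lines: iff btbum ogej scmm sieo dxkg wyuq doido pkf umusk ttdm rpf pzbue zdgk
Hunk 2: at line 1 remove [btbum] add [nqu,wcdso,wpa] -> 16 lines: iff nqu wcdso wpa ogej scmm sieo dxkg wyuq doido pkf umusk ttdm rpf pzbue zdgk
Hunk 3: at line 11 remove [ttdm] add [jzpwl] -> 16 lines: iff nqu wcdso wpa ogej scmm sieo dxkg wyuq doido pkf umusk jzpwl rpf pzbue zdgk
Hunk 4: at line 5 remove [scmm,sieo,dxkg] add [hquim] -> 14 lines: iff nqu wcdso wpa ogej hquim wyuq doido pkf umusk jzpwl rpf pzbue zdgk
Hunk 5: at line 8 remove [pkf] add [oome,fydu] -> 15 lines: iff nqu wcdso wpa ogej hquim wyuq doido oome fydu umusk jzpwl rpf pzbue zdgk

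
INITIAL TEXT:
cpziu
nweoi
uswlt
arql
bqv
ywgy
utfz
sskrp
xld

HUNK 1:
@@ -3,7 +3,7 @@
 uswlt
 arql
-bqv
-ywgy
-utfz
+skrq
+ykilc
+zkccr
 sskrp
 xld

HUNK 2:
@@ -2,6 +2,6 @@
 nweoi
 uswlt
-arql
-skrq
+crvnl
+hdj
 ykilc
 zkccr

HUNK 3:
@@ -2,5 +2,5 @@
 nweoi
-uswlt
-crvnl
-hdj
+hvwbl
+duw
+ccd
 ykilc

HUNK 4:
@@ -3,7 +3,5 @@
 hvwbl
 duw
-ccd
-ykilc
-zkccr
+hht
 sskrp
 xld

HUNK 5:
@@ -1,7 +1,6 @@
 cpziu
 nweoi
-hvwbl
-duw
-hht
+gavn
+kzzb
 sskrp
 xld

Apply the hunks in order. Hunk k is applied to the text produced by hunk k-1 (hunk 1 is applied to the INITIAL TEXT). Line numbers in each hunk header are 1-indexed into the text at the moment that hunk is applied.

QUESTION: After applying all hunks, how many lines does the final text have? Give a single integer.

Hunk 1: at line 3 remove [bqv,ywgy,utfz] add [skrq,ykilc,zkccr] -> 9 lines: cpziu nweoi uswlt arql skrq ykilc zkccr sskrp xld
Hunk 2: at line 2 remove [arql,skrq] add [crvnl,hdj] -> 9 lines: cpziu nweoi uswlt crvnl hdj ykilc zkccr sskrp xld
Hunk 3: at line 2 remove [uswlt,crvnl,hdj] add [hvwbl,duw,ccd] -> 9 lines: cpziu nweoi hvwbl duw ccd ykilc zkccr sskrp xld
Hunk 4: at line 3 remove [ccd,ykilc,zkccr] add [hht] -> 7 lines: cpziu nweoi hvwbl duw hht sskrp xld
Hunk 5: at line 1 remove [hvwbl,duw,hht] add [gavn,kzzb] -> 6 lines: cpziu nweoi gavn kzzb sskrp xld
Final line count: 6

Answer: 6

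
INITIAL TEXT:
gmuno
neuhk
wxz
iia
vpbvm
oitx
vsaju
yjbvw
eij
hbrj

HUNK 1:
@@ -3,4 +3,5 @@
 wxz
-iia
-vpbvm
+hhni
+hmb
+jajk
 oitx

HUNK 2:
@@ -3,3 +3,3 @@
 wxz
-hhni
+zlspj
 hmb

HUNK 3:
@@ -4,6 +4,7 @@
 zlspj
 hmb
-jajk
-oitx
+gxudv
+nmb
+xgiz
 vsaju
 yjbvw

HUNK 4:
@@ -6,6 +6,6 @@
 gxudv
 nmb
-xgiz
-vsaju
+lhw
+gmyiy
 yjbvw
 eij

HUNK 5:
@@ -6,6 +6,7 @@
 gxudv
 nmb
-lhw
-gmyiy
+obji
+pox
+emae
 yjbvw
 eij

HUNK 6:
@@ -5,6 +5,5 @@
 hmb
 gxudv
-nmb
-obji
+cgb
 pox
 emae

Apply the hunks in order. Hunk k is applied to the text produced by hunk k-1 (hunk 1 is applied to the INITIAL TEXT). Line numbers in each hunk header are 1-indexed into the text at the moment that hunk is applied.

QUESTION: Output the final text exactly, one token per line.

Answer: gmuno
neuhk
wxz
zlspj
hmb
gxudv
cgb
pox
emae
yjbvw
eij
hbrj

Derivation:
Hunk 1: at line 3 remove [iia,vpbvm] add [hhni,hmb,jajk] -> 11 lines: gmuno neuhk wxz hhni hmb jajk oitx vsaju yjbvw eij hbrj
Hunk 2: at line 3 remove [hhni] add [zlspj] -> 11 lines: gmuno neuhk wxz zlspj hmb jajk oitx vsaju yjbvw eij hbrj
Hunk 3: at line 4 remove [jajk,oitx] add [gxudv,nmb,xgiz] -> 12 lines: gmuno neuhk wxz zlspj hmb gxudv nmb xgiz vsaju yjbvw eij hbrj
Hunk 4: at line 6 remove [xgiz,vsaju] add [lhw,gmyiy] -> 12 lines: gmuno neuhk wxz zlspj hmb gxudv nmb lhw gmyiy yjbvw eij hbrj
Hunk 5: at line 6 remove [lhw,gmyiy] add [obji,pox,emae] -> 13 lines: gmuno neuhk wxz zlspj hmb gxudv nmb obji pox emae yjbvw eij hbrj
Hunk 6: at line 5 remove [nmb,obji] add [cgb] -> 12 lines: gmuno neuhk wxz zlspj hmb gxudv cgb pox emae yjbvw eij hbrj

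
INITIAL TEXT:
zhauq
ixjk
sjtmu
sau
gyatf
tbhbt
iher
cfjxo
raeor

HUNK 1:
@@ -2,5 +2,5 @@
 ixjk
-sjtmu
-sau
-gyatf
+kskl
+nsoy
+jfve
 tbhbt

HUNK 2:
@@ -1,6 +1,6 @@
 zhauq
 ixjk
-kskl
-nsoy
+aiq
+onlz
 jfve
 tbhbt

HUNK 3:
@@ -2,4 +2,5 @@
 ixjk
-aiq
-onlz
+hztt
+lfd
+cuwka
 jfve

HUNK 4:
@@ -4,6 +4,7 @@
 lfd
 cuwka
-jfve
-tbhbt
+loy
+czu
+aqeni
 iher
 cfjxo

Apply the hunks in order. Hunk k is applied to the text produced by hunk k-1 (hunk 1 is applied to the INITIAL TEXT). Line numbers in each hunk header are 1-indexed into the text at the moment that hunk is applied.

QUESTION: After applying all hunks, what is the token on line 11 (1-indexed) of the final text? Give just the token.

Answer: raeor

Derivation:
Hunk 1: at line 2 remove [sjtmu,sau,gyatf] add [kskl,nsoy,jfve] -> 9 lines: zhauq ixjk kskl nsoy jfve tbhbt iher cfjxo raeor
Hunk 2: at line 1 remove [kskl,nsoy] add [aiq,onlz] -> 9 lines: zhauq ixjk aiq onlz jfve tbhbt iher cfjxo raeor
Hunk 3: at line 2 remove [aiq,onlz] add [hztt,lfd,cuwka] -> 10 lines: zhauq ixjk hztt lfd cuwka jfve tbhbt iher cfjxo raeor
Hunk 4: at line 4 remove [jfve,tbhbt] add [loy,czu,aqeni] -> 11 lines: zhauq ixjk hztt lfd cuwka loy czu aqeni iher cfjxo raeor
Final line 11: raeor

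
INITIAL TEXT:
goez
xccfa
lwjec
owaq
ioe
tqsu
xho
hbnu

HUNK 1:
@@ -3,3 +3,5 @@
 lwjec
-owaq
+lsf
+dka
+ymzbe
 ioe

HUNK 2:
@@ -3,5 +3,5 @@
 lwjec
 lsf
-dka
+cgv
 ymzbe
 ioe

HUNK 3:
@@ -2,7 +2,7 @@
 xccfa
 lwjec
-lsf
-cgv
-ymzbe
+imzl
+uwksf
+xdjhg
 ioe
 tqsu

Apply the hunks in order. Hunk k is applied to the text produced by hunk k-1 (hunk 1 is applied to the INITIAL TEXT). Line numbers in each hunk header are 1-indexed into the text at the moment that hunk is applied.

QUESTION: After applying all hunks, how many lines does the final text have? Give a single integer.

Answer: 10

Derivation:
Hunk 1: at line 3 remove [owaq] add [lsf,dka,ymzbe] -> 10 lines: goez xccfa lwjec lsf dka ymzbe ioe tqsu xho hbnu
Hunk 2: at line 3 remove [dka] add [cgv] -> 10 lines: goez xccfa lwjec lsf cgv ymzbe ioe tqsu xho hbnu
Hunk 3: at line 2 remove [lsf,cgv,ymzbe] add [imzl,uwksf,xdjhg] -> 10 lines: goez xccfa lwjec imzl uwksf xdjhg ioe tqsu xho hbnu
Final line count: 10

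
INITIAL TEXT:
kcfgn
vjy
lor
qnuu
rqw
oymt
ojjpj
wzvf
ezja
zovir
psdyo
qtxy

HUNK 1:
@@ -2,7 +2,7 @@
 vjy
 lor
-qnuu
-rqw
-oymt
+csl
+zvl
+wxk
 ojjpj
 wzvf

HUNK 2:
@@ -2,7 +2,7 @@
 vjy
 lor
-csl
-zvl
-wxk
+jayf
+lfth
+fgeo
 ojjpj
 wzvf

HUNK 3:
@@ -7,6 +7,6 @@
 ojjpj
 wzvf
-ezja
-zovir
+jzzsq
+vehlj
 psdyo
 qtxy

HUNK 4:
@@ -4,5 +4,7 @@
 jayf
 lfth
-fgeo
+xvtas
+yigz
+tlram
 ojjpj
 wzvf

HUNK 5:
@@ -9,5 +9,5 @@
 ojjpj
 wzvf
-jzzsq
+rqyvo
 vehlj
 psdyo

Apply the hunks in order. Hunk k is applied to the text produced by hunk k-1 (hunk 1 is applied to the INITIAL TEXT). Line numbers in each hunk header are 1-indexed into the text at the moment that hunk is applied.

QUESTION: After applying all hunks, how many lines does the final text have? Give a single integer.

Hunk 1: at line 2 remove [qnuu,rqw,oymt] add [csl,zvl,wxk] -> 12 lines: kcfgn vjy lor csl zvl wxk ojjpj wzvf ezja zovir psdyo qtxy
Hunk 2: at line 2 remove [csl,zvl,wxk] add [jayf,lfth,fgeo] -> 12 lines: kcfgn vjy lor jayf lfth fgeo ojjpj wzvf ezja zovir psdyo qtxy
Hunk 3: at line 7 remove [ezja,zovir] add [jzzsq,vehlj] -> 12 lines: kcfgn vjy lor jayf lfth fgeo ojjpj wzvf jzzsq vehlj psdyo qtxy
Hunk 4: at line 4 remove [fgeo] add [xvtas,yigz,tlram] -> 14 lines: kcfgn vjy lor jayf lfth xvtas yigz tlram ojjpj wzvf jzzsq vehlj psdyo qtxy
Hunk 5: at line 9 remove [jzzsq] add [rqyvo] -> 14 lines: kcfgn vjy lor jayf lfth xvtas yigz tlram ojjpj wzvf rqyvo vehlj psdyo qtxy
Final line count: 14

Answer: 14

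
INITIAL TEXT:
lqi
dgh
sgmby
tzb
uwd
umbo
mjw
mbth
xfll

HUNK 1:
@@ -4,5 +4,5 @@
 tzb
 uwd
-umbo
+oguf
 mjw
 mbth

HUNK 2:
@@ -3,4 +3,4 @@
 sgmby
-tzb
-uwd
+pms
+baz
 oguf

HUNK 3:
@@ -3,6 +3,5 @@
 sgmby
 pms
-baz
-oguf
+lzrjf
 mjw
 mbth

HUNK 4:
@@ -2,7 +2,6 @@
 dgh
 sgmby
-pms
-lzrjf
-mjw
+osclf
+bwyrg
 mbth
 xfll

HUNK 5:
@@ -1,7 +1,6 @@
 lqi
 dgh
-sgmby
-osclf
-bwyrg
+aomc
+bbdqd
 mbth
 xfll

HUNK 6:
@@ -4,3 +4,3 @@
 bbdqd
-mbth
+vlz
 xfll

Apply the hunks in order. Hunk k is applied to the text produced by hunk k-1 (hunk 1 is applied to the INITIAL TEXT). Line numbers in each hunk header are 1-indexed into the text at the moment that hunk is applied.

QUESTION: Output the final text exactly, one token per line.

Hunk 1: at line 4 remove [umbo] add [oguf] -> 9 lines: lqi dgh sgmby tzb uwd oguf mjw mbth xfll
Hunk 2: at line 3 remove [tzb,uwd] add [pms,baz] -> 9 lines: lqi dgh sgmby pms baz oguf mjw mbth xfll
Hunk 3: at line 3 remove [baz,oguf] add [lzrjf] -> 8 lines: lqi dgh sgmby pms lzrjf mjw mbth xfll
Hunk 4: at line 2 remove [pms,lzrjf,mjw] add [osclf,bwyrg] -> 7 lines: lqi dgh sgmby osclf bwyrg mbth xfll
Hunk 5: at line 1 remove [sgmby,osclf,bwyrg] add [aomc,bbdqd] -> 6 lines: lqi dgh aomc bbdqd mbth xfll
Hunk 6: at line 4 remove [mbth] add [vlz] -> 6 lines: lqi dgh aomc bbdqd vlz xfll

Answer: lqi
dgh
aomc
bbdqd
vlz
xfll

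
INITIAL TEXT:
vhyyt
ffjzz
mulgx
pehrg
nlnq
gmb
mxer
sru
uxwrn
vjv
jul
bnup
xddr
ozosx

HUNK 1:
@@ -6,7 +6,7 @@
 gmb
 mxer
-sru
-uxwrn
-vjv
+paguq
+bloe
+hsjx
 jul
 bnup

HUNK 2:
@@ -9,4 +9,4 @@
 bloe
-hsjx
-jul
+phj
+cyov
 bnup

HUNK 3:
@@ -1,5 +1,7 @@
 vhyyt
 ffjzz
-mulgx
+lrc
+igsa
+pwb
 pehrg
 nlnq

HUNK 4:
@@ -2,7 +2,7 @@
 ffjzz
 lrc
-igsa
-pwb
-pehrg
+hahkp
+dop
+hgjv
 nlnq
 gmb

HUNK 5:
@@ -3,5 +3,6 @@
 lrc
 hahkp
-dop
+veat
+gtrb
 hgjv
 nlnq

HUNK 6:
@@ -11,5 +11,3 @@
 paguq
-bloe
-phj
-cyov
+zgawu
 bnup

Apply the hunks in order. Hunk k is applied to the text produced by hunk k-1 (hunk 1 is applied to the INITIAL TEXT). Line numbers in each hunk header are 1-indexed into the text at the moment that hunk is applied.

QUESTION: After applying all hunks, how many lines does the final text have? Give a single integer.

Answer: 15

Derivation:
Hunk 1: at line 6 remove [sru,uxwrn,vjv] add [paguq,bloe,hsjx] -> 14 lines: vhyyt ffjzz mulgx pehrg nlnq gmb mxer paguq bloe hsjx jul bnup xddr ozosx
Hunk 2: at line 9 remove [hsjx,jul] add [phj,cyov] -> 14 lines: vhyyt ffjzz mulgx pehrg nlnq gmb mxer paguq bloe phj cyov bnup xddr ozosx
Hunk 3: at line 1 remove [mulgx] add [lrc,igsa,pwb] -> 16 lines: vhyyt ffjzz lrc igsa pwb pehrg nlnq gmb mxer paguq bloe phj cyov bnup xddr ozosx
Hunk 4: at line 2 remove [igsa,pwb,pehrg] add [hahkp,dop,hgjv] -> 16 lines: vhyyt ffjzz lrc hahkp dop hgjv nlnq gmb mxer paguq bloe phj cyov bnup xddr ozosx
Hunk 5: at line 3 remove [dop] add [veat,gtrb] -> 17 lines: vhyyt ffjzz lrc hahkp veat gtrb hgjv nlnq gmb mxer paguq bloe phj cyov bnup xddr ozosx
Hunk 6: at line 11 remove [bloe,phj,cyov] add [zgawu] -> 15 lines: vhyyt ffjzz lrc hahkp veat gtrb hgjv nlnq gmb mxer paguq zgawu bnup xddr ozosx
Final line count: 15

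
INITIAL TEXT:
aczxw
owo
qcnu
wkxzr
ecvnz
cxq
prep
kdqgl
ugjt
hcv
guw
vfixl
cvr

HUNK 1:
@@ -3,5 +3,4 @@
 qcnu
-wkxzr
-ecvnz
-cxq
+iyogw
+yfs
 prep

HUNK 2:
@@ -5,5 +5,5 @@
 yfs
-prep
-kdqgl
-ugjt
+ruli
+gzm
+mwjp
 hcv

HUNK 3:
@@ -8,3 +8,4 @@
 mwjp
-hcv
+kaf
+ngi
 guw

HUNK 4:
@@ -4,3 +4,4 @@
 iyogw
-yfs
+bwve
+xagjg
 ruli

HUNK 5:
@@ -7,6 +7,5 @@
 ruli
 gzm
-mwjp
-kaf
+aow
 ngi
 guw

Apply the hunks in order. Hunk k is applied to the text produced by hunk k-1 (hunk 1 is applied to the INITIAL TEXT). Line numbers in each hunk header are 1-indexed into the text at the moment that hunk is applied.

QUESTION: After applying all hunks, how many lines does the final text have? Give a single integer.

Answer: 13

Derivation:
Hunk 1: at line 3 remove [wkxzr,ecvnz,cxq] add [iyogw,yfs] -> 12 lines: aczxw owo qcnu iyogw yfs prep kdqgl ugjt hcv guw vfixl cvr
Hunk 2: at line 5 remove [prep,kdqgl,ugjt] add [ruli,gzm,mwjp] -> 12 lines: aczxw owo qcnu iyogw yfs ruli gzm mwjp hcv guw vfixl cvr
Hunk 3: at line 8 remove [hcv] add [kaf,ngi] -> 13 lines: aczxw owo qcnu iyogw yfs ruli gzm mwjp kaf ngi guw vfixl cvr
Hunk 4: at line 4 remove [yfs] add [bwve,xagjg] -> 14 lines: aczxw owo qcnu iyogw bwve xagjg ruli gzm mwjp kaf ngi guw vfixl cvr
Hunk 5: at line 7 remove [mwjp,kaf] add [aow] -> 13 lines: aczxw owo qcnu iyogw bwve xagjg ruli gzm aow ngi guw vfixl cvr
Final line count: 13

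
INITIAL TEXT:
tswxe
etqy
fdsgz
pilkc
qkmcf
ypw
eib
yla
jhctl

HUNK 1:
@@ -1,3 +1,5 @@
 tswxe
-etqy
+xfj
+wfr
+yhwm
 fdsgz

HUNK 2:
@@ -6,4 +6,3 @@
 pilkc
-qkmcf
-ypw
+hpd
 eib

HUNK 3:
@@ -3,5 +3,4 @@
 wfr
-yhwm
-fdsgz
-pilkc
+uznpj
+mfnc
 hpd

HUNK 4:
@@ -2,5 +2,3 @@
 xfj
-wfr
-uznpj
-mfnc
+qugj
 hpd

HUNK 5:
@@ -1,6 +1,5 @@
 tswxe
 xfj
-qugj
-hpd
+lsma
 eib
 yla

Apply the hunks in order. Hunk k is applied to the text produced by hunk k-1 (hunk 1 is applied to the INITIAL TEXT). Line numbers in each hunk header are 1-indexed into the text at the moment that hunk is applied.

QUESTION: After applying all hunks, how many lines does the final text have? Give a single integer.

Hunk 1: at line 1 remove [etqy] add [xfj,wfr,yhwm] -> 11 lines: tswxe xfj wfr yhwm fdsgz pilkc qkmcf ypw eib yla jhctl
Hunk 2: at line 6 remove [qkmcf,ypw] add [hpd] -> 10 lines: tswxe xfj wfr yhwm fdsgz pilkc hpd eib yla jhctl
Hunk 3: at line 3 remove [yhwm,fdsgz,pilkc] add [uznpj,mfnc] -> 9 lines: tswxe xfj wfr uznpj mfnc hpd eib yla jhctl
Hunk 4: at line 2 remove [wfr,uznpj,mfnc] add [qugj] -> 7 lines: tswxe xfj qugj hpd eib yla jhctl
Hunk 5: at line 1 remove [qugj,hpd] add [lsma] -> 6 lines: tswxe xfj lsma eib yla jhctl
Final line count: 6

Answer: 6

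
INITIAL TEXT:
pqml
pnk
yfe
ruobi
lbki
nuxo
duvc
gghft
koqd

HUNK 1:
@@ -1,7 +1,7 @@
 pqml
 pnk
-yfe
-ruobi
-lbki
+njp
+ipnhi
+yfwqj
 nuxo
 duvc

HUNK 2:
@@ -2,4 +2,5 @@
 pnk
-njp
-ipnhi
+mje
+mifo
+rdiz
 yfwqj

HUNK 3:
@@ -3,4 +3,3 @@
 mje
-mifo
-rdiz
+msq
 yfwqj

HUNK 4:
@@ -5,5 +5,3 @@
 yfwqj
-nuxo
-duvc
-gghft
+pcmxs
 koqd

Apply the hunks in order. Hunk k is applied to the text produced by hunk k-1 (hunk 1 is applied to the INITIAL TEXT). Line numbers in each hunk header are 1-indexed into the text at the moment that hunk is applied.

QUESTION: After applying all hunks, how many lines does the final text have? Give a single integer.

Hunk 1: at line 1 remove [yfe,ruobi,lbki] add [njp,ipnhi,yfwqj] -> 9 lines: pqml pnk njp ipnhi yfwqj nuxo duvc gghft koqd
Hunk 2: at line 2 remove [njp,ipnhi] add [mje,mifo,rdiz] -> 10 lines: pqml pnk mje mifo rdiz yfwqj nuxo duvc gghft koqd
Hunk 3: at line 3 remove [mifo,rdiz] add [msq] -> 9 lines: pqml pnk mje msq yfwqj nuxo duvc gghft koqd
Hunk 4: at line 5 remove [nuxo,duvc,gghft] add [pcmxs] -> 7 lines: pqml pnk mje msq yfwqj pcmxs koqd
Final line count: 7

Answer: 7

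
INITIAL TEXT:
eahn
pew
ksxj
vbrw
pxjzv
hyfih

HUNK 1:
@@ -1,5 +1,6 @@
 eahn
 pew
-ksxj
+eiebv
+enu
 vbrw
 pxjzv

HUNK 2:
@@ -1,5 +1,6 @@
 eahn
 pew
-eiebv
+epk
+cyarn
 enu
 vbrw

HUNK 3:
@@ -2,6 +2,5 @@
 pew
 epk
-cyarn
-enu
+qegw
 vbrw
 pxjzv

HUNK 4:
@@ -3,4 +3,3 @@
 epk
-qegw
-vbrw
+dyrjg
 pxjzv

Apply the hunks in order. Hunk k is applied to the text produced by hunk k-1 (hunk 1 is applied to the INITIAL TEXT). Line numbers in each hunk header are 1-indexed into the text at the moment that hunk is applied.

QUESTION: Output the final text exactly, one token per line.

Hunk 1: at line 1 remove [ksxj] add [eiebv,enu] -> 7 lines: eahn pew eiebv enu vbrw pxjzv hyfih
Hunk 2: at line 1 remove [eiebv] add [epk,cyarn] -> 8 lines: eahn pew epk cyarn enu vbrw pxjzv hyfih
Hunk 3: at line 2 remove [cyarn,enu] add [qegw] -> 7 lines: eahn pew epk qegw vbrw pxjzv hyfih
Hunk 4: at line 3 remove [qegw,vbrw] add [dyrjg] -> 6 lines: eahn pew epk dyrjg pxjzv hyfih

Answer: eahn
pew
epk
dyrjg
pxjzv
hyfih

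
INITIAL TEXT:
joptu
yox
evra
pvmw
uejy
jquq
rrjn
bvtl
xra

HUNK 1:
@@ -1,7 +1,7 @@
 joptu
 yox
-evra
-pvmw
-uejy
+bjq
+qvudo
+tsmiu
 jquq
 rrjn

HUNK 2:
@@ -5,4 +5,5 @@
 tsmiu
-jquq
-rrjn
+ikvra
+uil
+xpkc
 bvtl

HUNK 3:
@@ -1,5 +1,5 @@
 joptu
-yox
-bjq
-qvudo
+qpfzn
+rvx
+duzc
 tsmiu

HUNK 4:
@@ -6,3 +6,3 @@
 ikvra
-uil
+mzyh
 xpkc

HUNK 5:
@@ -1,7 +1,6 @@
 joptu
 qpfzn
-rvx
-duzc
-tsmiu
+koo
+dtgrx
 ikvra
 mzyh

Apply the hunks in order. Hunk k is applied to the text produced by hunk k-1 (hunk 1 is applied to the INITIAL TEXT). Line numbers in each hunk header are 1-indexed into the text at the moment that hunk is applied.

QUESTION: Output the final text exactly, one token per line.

Hunk 1: at line 1 remove [evra,pvmw,uejy] add [bjq,qvudo,tsmiu] -> 9 lines: joptu yox bjq qvudo tsmiu jquq rrjn bvtl xra
Hunk 2: at line 5 remove [jquq,rrjn] add [ikvra,uil,xpkc] -> 10 lines: joptu yox bjq qvudo tsmiu ikvra uil xpkc bvtl xra
Hunk 3: at line 1 remove [yox,bjq,qvudo] add [qpfzn,rvx,duzc] -> 10 lines: joptu qpfzn rvx duzc tsmiu ikvra uil xpkc bvtl xra
Hunk 4: at line 6 remove [uil] add [mzyh] -> 10 lines: joptu qpfzn rvx duzc tsmiu ikvra mzyh xpkc bvtl xra
Hunk 5: at line 1 remove [rvx,duzc,tsmiu] add [koo,dtgrx] -> 9 lines: joptu qpfzn koo dtgrx ikvra mzyh xpkc bvtl xra

Answer: joptu
qpfzn
koo
dtgrx
ikvra
mzyh
xpkc
bvtl
xra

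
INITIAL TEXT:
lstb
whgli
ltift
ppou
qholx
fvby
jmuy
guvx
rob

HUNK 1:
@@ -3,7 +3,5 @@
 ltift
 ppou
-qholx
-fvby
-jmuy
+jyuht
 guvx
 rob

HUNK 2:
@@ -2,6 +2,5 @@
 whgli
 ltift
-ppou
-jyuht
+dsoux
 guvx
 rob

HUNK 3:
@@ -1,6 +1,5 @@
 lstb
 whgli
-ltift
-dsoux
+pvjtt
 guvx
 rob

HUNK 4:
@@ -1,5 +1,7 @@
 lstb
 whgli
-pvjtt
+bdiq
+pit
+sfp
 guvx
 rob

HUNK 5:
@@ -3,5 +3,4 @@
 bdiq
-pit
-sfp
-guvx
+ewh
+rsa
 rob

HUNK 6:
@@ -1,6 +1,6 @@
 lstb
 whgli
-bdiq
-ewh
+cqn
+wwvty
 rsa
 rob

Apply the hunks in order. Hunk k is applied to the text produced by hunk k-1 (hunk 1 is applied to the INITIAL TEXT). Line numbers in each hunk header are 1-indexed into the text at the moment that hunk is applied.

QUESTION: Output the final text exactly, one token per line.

Hunk 1: at line 3 remove [qholx,fvby,jmuy] add [jyuht] -> 7 lines: lstb whgli ltift ppou jyuht guvx rob
Hunk 2: at line 2 remove [ppou,jyuht] add [dsoux] -> 6 lines: lstb whgli ltift dsoux guvx rob
Hunk 3: at line 1 remove [ltift,dsoux] add [pvjtt] -> 5 lines: lstb whgli pvjtt guvx rob
Hunk 4: at line 1 remove [pvjtt] add [bdiq,pit,sfp] -> 7 lines: lstb whgli bdiq pit sfp guvx rob
Hunk 5: at line 3 remove [pit,sfp,guvx] add [ewh,rsa] -> 6 lines: lstb whgli bdiq ewh rsa rob
Hunk 6: at line 1 remove [bdiq,ewh] add [cqn,wwvty] -> 6 lines: lstb whgli cqn wwvty rsa rob

Answer: lstb
whgli
cqn
wwvty
rsa
rob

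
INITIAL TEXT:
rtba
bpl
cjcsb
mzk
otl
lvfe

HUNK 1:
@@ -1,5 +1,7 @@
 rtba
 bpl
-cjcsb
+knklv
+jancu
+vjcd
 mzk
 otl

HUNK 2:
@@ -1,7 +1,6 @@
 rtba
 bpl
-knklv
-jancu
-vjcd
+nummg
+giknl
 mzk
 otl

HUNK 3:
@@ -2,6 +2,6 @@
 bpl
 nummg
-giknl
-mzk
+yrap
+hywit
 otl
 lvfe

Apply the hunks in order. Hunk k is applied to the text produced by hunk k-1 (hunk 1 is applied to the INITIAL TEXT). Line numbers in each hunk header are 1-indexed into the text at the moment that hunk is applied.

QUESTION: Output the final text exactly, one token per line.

Answer: rtba
bpl
nummg
yrap
hywit
otl
lvfe

Derivation:
Hunk 1: at line 1 remove [cjcsb] add [knklv,jancu,vjcd] -> 8 lines: rtba bpl knklv jancu vjcd mzk otl lvfe
Hunk 2: at line 1 remove [knklv,jancu,vjcd] add [nummg,giknl] -> 7 lines: rtba bpl nummg giknl mzk otl lvfe
Hunk 3: at line 2 remove [giknl,mzk] add [yrap,hywit] -> 7 lines: rtba bpl nummg yrap hywit otl lvfe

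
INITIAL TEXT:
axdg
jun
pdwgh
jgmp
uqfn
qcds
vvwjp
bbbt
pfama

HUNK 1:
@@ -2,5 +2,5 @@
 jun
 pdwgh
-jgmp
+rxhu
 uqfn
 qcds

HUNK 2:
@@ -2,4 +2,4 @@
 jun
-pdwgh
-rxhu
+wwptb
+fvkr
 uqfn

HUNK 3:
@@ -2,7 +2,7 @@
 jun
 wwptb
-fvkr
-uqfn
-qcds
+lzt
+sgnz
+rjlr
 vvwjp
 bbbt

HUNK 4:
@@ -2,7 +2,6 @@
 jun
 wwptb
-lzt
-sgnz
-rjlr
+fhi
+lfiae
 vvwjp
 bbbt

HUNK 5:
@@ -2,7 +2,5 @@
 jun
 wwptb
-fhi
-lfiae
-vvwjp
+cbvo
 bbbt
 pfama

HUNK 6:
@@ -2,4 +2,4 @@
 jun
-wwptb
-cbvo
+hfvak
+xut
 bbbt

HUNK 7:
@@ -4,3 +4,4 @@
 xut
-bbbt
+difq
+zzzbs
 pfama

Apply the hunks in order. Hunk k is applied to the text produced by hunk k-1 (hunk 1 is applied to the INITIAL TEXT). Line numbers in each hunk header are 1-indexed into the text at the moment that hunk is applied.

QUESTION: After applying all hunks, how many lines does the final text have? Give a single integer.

Answer: 7

Derivation:
Hunk 1: at line 2 remove [jgmp] add [rxhu] -> 9 lines: axdg jun pdwgh rxhu uqfn qcds vvwjp bbbt pfama
Hunk 2: at line 2 remove [pdwgh,rxhu] add [wwptb,fvkr] -> 9 lines: axdg jun wwptb fvkr uqfn qcds vvwjp bbbt pfama
Hunk 3: at line 2 remove [fvkr,uqfn,qcds] add [lzt,sgnz,rjlr] -> 9 lines: axdg jun wwptb lzt sgnz rjlr vvwjp bbbt pfama
Hunk 4: at line 2 remove [lzt,sgnz,rjlr] add [fhi,lfiae] -> 8 lines: axdg jun wwptb fhi lfiae vvwjp bbbt pfama
Hunk 5: at line 2 remove [fhi,lfiae,vvwjp] add [cbvo] -> 6 lines: axdg jun wwptb cbvo bbbt pfama
Hunk 6: at line 2 remove [wwptb,cbvo] add [hfvak,xut] -> 6 lines: axdg jun hfvak xut bbbt pfama
Hunk 7: at line 4 remove [bbbt] add [difq,zzzbs] -> 7 lines: axdg jun hfvak xut difq zzzbs pfama
Final line count: 7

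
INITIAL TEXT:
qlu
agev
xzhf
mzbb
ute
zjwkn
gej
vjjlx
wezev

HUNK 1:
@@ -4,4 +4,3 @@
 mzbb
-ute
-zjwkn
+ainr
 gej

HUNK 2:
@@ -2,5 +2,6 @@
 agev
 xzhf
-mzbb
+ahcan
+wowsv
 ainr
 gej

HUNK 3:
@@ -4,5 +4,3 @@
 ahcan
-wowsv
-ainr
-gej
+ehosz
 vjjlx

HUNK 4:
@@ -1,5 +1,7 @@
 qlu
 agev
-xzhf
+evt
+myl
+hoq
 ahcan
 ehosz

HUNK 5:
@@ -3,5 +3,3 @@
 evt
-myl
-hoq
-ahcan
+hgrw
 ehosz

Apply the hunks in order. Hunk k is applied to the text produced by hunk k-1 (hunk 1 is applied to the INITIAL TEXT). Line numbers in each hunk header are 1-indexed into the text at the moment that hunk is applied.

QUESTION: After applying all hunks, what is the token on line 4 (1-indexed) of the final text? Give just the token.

Answer: hgrw

Derivation:
Hunk 1: at line 4 remove [ute,zjwkn] add [ainr] -> 8 lines: qlu agev xzhf mzbb ainr gej vjjlx wezev
Hunk 2: at line 2 remove [mzbb] add [ahcan,wowsv] -> 9 lines: qlu agev xzhf ahcan wowsv ainr gej vjjlx wezev
Hunk 3: at line 4 remove [wowsv,ainr,gej] add [ehosz] -> 7 lines: qlu agev xzhf ahcan ehosz vjjlx wezev
Hunk 4: at line 1 remove [xzhf] add [evt,myl,hoq] -> 9 lines: qlu agev evt myl hoq ahcan ehosz vjjlx wezev
Hunk 5: at line 3 remove [myl,hoq,ahcan] add [hgrw] -> 7 lines: qlu agev evt hgrw ehosz vjjlx wezev
Final line 4: hgrw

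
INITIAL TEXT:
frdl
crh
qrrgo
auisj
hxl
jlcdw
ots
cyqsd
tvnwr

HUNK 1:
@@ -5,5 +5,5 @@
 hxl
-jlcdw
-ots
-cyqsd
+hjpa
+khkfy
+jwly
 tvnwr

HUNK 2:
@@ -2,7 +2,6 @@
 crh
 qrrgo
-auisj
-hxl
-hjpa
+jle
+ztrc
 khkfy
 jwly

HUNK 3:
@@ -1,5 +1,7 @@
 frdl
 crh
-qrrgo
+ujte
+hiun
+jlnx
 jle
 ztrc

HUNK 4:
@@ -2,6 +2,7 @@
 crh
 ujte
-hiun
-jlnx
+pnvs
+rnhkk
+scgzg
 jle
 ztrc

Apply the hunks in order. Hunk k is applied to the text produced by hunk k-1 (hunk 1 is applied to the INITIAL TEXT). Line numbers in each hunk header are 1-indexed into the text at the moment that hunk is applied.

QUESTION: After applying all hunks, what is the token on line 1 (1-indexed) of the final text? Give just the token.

Hunk 1: at line 5 remove [jlcdw,ots,cyqsd] add [hjpa,khkfy,jwly] -> 9 lines: frdl crh qrrgo auisj hxl hjpa khkfy jwly tvnwr
Hunk 2: at line 2 remove [auisj,hxl,hjpa] add [jle,ztrc] -> 8 lines: frdl crh qrrgo jle ztrc khkfy jwly tvnwr
Hunk 3: at line 1 remove [qrrgo] add [ujte,hiun,jlnx] -> 10 lines: frdl crh ujte hiun jlnx jle ztrc khkfy jwly tvnwr
Hunk 4: at line 2 remove [hiun,jlnx] add [pnvs,rnhkk,scgzg] -> 11 lines: frdl crh ujte pnvs rnhkk scgzg jle ztrc khkfy jwly tvnwr
Final line 1: frdl

Answer: frdl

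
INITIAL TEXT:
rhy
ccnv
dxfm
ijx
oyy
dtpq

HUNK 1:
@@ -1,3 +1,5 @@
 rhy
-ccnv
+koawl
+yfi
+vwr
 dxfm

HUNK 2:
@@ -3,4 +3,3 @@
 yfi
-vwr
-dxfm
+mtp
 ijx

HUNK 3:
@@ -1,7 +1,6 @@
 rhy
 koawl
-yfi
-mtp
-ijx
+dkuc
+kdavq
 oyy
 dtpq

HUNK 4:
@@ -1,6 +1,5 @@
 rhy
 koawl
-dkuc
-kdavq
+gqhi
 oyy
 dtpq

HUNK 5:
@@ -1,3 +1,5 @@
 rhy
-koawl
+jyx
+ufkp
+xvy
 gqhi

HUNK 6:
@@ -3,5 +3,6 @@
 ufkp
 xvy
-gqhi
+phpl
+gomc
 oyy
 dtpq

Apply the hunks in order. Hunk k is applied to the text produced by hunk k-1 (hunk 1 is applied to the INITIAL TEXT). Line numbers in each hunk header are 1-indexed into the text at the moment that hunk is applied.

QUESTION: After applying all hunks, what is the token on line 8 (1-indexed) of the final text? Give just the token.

Answer: dtpq

Derivation:
Hunk 1: at line 1 remove [ccnv] add [koawl,yfi,vwr] -> 8 lines: rhy koawl yfi vwr dxfm ijx oyy dtpq
Hunk 2: at line 3 remove [vwr,dxfm] add [mtp] -> 7 lines: rhy koawl yfi mtp ijx oyy dtpq
Hunk 3: at line 1 remove [yfi,mtp,ijx] add [dkuc,kdavq] -> 6 lines: rhy koawl dkuc kdavq oyy dtpq
Hunk 4: at line 1 remove [dkuc,kdavq] add [gqhi] -> 5 lines: rhy koawl gqhi oyy dtpq
Hunk 5: at line 1 remove [koawl] add [jyx,ufkp,xvy] -> 7 lines: rhy jyx ufkp xvy gqhi oyy dtpq
Hunk 6: at line 3 remove [gqhi] add [phpl,gomc] -> 8 lines: rhy jyx ufkp xvy phpl gomc oyy dtpq
Final line 8: dtpq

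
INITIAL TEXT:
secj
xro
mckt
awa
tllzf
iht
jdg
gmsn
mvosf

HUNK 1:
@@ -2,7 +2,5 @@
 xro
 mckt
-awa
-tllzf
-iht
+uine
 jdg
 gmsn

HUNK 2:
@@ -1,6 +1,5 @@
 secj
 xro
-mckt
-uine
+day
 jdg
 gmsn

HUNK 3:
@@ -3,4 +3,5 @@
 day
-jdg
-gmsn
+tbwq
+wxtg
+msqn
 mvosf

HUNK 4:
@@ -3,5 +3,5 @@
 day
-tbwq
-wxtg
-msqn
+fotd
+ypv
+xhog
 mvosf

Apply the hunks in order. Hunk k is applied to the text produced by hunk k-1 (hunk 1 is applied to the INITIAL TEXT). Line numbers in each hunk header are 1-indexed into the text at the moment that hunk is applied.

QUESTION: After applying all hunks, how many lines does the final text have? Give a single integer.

Answer: 7

Derivation:
Hunk 1: at line 2 remove [awa,tllzf,iht] add [uine] -> 7 lines: secj xro mckt uine jdg gmsn mvosf
Hunk 2: at line 1 remove [mckt,uine] add [day] -> 6 lines: secj xro day jdg gmsn mvosf
Hunk 3: at line 3 remove [jdg,gmsn] add [tbwq,wxtg,msqn] -> 7 lines: secj xro day tbwq wxtg msqn mvosf
Hunk 4: at line 3 remove [tbwq,wxtg,msqn] add [fotd,ypv,xhog] -> 7 lines: secj xro day fotd ypv xhog mvosf
Final line count: 7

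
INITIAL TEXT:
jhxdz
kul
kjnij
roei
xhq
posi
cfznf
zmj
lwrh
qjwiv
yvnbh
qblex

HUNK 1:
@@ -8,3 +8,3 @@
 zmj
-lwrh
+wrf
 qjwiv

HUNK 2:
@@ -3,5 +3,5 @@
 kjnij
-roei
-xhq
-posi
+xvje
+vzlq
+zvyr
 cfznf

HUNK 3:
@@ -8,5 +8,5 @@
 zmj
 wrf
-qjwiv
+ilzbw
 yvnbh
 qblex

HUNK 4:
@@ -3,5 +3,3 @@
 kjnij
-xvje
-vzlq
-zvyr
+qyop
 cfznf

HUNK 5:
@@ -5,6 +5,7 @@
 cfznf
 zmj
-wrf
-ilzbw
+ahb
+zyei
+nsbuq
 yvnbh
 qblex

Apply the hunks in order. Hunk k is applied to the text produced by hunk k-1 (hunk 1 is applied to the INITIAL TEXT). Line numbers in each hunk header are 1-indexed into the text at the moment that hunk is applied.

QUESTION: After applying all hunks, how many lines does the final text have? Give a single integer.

Answer: 11

Derivation:
Hunk 1: at line 8 remove [lwrh] add [wrf] -> 12 lines: jhxdz kul kjnij roei xhq posi cfznf zmj wrf qjwiv yvnbh qblex
Hunk 2: at line 3 remove [roei,xhq,posi] add [xvje,vzlq,zvyr] -> 12 lines: jhxdz kul kjnij xvje vzlq zvyr cfznf zmj wrf qjwiv yvnbh qblex
Hunk 3: at line 8 remove [qjwiv] add [ilzbw] -> 12 lines: jhxdz kul kjnij xvje vzlq zvyr cfznf zmj wrf ilzbw yvnbh qblex
Hunk 4: at line 3 remove [xvje,vzlq,zvyr] add [qyop] -> 10 lines: jhxdz kul kjnij qyop cfznf zmj wrf ilzbw yvnbh qblex
Hunk 5: at line 5 remove [wrf,ilzbw] add [ahb,zyei,nsbuq] -> 11 lines: jhxdz kul kjnij qyop cfznf zmj ahb zyei nsbuq yvnbh qblex
Final line count: 11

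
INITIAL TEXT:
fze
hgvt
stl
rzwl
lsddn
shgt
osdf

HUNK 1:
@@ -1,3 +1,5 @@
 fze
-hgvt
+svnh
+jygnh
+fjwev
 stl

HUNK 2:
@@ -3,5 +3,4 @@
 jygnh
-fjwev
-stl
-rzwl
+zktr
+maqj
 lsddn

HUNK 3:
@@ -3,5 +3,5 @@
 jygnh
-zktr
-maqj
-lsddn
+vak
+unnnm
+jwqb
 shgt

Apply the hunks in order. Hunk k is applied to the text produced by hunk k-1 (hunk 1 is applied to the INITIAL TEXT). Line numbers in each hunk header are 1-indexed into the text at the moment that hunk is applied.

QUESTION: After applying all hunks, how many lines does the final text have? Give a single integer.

Answer: 8

Derivation:
Hunk 1: at line 1 remove [hgvt] add [svnh,jygnh,fjwev] -> 9 lines: fze svnh jygnh fjwev stl rzwl lsddn shgt osdf
Hunk 2: at line 3 remove [fjwev,stl,rzwl] add [zktr,maqj] -> 8 lines: fze svnh jygnh zktr maqj lsddn shgt osdf
Hunk 3: at line 3 remove [zktr,maqj,lsddn] add [vak,unnnm,jwqb] -> 8 lines: fze svnh jygnh vak unnnm jwqb shgt osdf
Final line count: 8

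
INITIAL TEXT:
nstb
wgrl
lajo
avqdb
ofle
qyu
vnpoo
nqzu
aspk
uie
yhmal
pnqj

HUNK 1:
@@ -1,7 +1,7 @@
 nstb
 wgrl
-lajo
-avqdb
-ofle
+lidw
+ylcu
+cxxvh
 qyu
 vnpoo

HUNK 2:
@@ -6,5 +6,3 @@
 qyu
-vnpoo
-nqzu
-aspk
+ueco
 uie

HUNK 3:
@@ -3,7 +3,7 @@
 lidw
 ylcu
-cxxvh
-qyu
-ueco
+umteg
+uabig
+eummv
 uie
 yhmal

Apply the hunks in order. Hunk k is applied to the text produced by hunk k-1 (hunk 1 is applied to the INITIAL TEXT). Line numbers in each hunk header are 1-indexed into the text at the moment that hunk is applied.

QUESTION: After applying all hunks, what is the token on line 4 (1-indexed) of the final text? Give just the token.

Hunk 1: at line 1 remove [lajo,avqdb,ofle] add [lidw,ylcu,cxxvh] -> 12 lines: nstb wgrl lidw ylcu cxxvh qyu vnpoo nqzu aspk uie yhmal pnqj
Hunk 2: at line 6 remove [vnpoo,nqzu,aspk] add [ueco] -> 10 lines: nstb wgrl lidw ylcu cxxvh qyu ueco uie yhmal pnqj
Hunk 3: at line 3 remove [cxxvh,qyu,ueco] add [umteg,uabig,eummv] -> 10 lines: nstb wgrl lidw ylcu umteg uabig eummv uie yhmal pnqj
Final line 4: ylcu

Answer: ylcu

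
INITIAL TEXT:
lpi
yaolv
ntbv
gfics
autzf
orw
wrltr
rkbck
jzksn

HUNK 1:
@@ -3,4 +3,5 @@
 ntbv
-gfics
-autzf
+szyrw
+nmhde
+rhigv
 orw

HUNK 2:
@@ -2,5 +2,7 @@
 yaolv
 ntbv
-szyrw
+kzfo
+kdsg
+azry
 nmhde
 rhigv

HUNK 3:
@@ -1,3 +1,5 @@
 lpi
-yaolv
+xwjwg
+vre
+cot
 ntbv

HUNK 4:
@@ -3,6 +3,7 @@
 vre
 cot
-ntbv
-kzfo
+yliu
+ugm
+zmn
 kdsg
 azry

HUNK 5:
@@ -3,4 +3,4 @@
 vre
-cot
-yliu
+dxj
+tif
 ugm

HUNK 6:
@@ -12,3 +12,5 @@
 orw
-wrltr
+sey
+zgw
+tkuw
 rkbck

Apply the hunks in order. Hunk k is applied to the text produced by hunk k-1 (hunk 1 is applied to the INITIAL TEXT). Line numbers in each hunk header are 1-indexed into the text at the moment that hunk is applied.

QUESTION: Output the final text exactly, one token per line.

Answer: lpi
xwjwg
vre
dxj
tif
ugm
zmn
kdsg
azry
nmhde
rhigv
orw
sey
zgw
tkuw
rkbck
jzksn

Derivation:
Hunk 1: at line 3 remove [gfics,autzf] add [szyrw,nmhde,rhigv] -> 10 lines: lpi yaolv ntbv szyrw nmhde rhigv orw wrltr rkbck jzksn
Hunk 2: at line 2 remove [szyrw] add [kzfo,kdsg,azry] -> 12 lines: lpi yaolv ntbv kzfo kdsg azry nmhde rhigv orw wrltr rkbck jzksn
Hunk 3: at line 1 remove [yaolv] add [xwjwg,vre,cot] -> 14 lines: lpi xwjwg vre cot ntbv kzfo kdsg azry nmhde rhigv orw wrltr rkbck jzksn
Hunk 4: at line 3 remove [ntbv,kzfo] add [yliu,ugm,zmn] -> 15 lines: lpi xwjwg vre cot yliu ugm zmn kdsg azry nmhde rhigv orw wrltr rkbck jzksn
Hunk 5: at line 3 remove [cot,yliu] add [dxj,tif] -> 15 lines: lpi xwjwg vre dxj tif ugm zmn kdsg azry nmhde rhigv orw wrltr rkbck jzksn
Hunk 6: at line 12 remove [wrltr] add [sey,zgw,tkuw] -> 17 lines: lpi xwjwg vre dxj tif ugm zmn kdsg azry nmhde rhigv orw sey zgw tkuw rkbck jzksn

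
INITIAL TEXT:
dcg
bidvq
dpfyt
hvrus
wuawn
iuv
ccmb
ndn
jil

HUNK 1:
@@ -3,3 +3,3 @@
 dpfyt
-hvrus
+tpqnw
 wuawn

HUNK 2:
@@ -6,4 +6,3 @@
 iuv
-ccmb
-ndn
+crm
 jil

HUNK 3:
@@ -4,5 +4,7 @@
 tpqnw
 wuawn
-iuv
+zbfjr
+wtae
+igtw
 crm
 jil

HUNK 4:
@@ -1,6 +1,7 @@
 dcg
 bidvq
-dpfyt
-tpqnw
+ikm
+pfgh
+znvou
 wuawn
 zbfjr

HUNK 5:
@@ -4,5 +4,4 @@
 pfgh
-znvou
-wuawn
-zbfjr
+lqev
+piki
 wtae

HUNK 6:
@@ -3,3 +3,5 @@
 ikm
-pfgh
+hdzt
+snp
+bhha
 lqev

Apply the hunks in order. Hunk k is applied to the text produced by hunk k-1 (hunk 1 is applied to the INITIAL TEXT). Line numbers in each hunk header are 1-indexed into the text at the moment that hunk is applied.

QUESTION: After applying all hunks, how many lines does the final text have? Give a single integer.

Hunk 1: at line 3 remove [hvrus] add [tpqnw] -> 9 lines: dcg bidvq dpfyt tpqnw wuawn iuv ccmb ndn jil
Hunk 2: at line 6 remove [ccmb,ndn] add [crm] -> 8 lines: dcg bidvq dpfyt tpqnw wuawn iuv crm jil
Hunk 3: at line 4 remove [iuv] add [zbfjr,wtae,igtw] -> 10 lines: dcg bidvq dpfyt tpqnw wuawn zbfjr wtae igtw crm jil
Hunk 4: at line 1 remove [dpfyt,tpqnw] add [ikm,pfgh,znvou] -> 11 lines: dcg bidvq ikm pfgh znvou wuawn zbfjr wtae igtw crm jil
Hunk 5: at line 4 remove [znvou,wuawn,zbfjr] add [lqev,piki] -> 10 lines: dcg bidvq ikm pfgh lqev piki wtae igtw crm jil
Hunk 6: at line 3 remove [pfgh] add [hdzt,snp,bhha] -> 12 lines: dcg bidvq ikm hdzt snp bhha lqev piki wtae igtw crm jil
Final line count: 12

Answer: 12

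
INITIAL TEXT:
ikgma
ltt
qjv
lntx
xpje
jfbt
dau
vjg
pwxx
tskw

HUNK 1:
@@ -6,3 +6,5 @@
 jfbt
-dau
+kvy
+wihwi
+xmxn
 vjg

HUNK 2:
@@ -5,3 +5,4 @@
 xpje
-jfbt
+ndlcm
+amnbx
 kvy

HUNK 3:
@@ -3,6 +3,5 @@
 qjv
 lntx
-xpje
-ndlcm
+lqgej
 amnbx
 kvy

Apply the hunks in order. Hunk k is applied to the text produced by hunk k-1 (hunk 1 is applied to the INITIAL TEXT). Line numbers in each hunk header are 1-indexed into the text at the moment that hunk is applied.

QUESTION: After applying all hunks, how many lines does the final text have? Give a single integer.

Answer: 12

Derivation:
Hunk 1: at line 6 remove [dau] add [kvy,wihwi,xmxn] -> 12 lines: ikgma ltt qjv lntx xpje jfbt kvy wihwi xmxn vjg pwxx tskw
Hunk 2: at line 5 remove [jfbt] add [ndlcm,amnbx] -> 13 lines: ikgma ltt qjv lntx xpje ndlcm amnbx kvy wihwi xmxn vjg pwxx tskw
Hunk 3: at line 3 remove [xpje,ndlcm] add [lqgej] -> 12 lines: ikgma ltt qjv lntx lqgej amnbx kvy wihwi xmxn vjg pwxx tskw
Final line count: 12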